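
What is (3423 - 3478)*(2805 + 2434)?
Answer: -288145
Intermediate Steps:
(3423 - 3478)*(2805 + 2434) = -55*5239 = -288145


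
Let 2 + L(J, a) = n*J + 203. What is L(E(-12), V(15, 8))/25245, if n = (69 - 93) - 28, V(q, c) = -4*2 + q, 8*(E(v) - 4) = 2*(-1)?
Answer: 2/8415 ≈ 0.00023767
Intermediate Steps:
E(v) = 15/4 (E(v) = 4 + (2*(-1))/8 = 4 + (⅛)*(-2) = 4 - ¼ = 15/4)
V(q, c) = -8 + q
n = -52 (n = -24 - 28 = -52)
L(J, a) = 201 - 52*J (L(J, a) = -2 + (-52*J + 203) = -2 + (203 - 52*J) = 201 - 52*J)
L(E(-12), V(15, 8))/25245 = (201 - 52*15/4)/25245 = (201 - 195)*(1/25245) = 6*(1/25245) = 2/8415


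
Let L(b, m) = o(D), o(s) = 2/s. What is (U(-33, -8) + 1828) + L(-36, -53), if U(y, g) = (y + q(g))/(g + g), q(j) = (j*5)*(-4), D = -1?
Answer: 29089/16 ≈ 1818.1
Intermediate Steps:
q(j) = -20*j (q(j) = (5*j)*(-4) = -20*j)
U(y, g) = (y - 20*g)/(2*g) (U(y, g) = (y - 20*g)/(g + g) = (y - 20*g)/((2*g)) = (y - 20*g)*(1/(2*g)) = (y - 20*g)/(2*g))
L(b, m) = -2 (L(b, m) = 2/(-1) = 2*(-1) = -2)
(U(-33, -8) + 1828) + L(-36, -53) = ((-10 + (½)*(-33)/(-8)) + 1828) - 2 = ((-10 + (½)*(-33)*(-⅛)) + 1828) - 2 = ((-10 + 33/16) + 1828) - 2 = (-127/16 + 1828) - 2 = 29121/16 - 2 = 29089/16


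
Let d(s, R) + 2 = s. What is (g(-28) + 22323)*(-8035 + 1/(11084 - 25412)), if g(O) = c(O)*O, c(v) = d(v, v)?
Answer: -888883838801/4776 ≈ -1.8611e+8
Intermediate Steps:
d(s, R) = -2 + s
c(v) = -2 + v
g(O) = O*(-2 + O) (g(O) = (-2 + O)*O = O*(-2 + O))
(g(-28) + 22323)*(-8035 + 1/(11084 - 25412)) = (-28*(-2 - 28) + 22323)*(-8035 + 1/(11084 - 25412)) = (-28*(-30) + 22323)*(-8035 + 1/(-14328)) = (840 + 22323)*(-8035 - 1/14328) = 23163*(-115125481/14328) = -888883838801/4776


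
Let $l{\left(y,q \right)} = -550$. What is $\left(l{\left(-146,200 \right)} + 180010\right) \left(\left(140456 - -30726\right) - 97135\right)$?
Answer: $13288474620$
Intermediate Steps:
$\left(l{\left(-146,200 \right)} + 180010\right) \left(\left(140456 - -30726\right) - 97135\right) = \left(-550 + 180010\right) \left(\left(140456 - -30726\right) - 97135\right) = 179460 \left(\left(140456 + 30726\right) - 97135\right) = 179460 \left(171182 - 97135\right) = 179460 \cdot 74047 = 13288474620$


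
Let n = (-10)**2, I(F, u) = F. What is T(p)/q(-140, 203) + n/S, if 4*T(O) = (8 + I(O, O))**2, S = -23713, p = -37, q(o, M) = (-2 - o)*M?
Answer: 13099/3983784 ≈ 0.0032881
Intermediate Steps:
q(o, M) = M*(-2 - o)
n = 100
T(O) = (8 + O)**2/4
T(p)/q(-140, 203) + n/S = ((8 - 37)**2/4)/((-1*203*(2 - 140))) + 100/(-23713) = ((1/4)*(-29)**2)/((-1*203*(-138))) + 100*(-1/23713) = ((1/4)*841)/28014 - 100/23713 = (841/4)*(1/28014) - 100/23713 = 29/3864 - 100/23713 = 13099/3983784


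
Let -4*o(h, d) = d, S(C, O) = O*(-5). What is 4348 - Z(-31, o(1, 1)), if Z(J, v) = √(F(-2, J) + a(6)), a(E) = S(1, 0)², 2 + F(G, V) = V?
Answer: 4348 - I*√33 ≈ 4348.0 - 5.7446*I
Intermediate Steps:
S(C, O) = -5*O
F(G, V) = -2 + V
o(h, d) = -d/4
a(E) = 0 (a(E) = (-5*0)² = 0² = 0)
Z(J, v) = √(-2 + J) (Z(J, v) = √((-2 + J) + 0) = √(-2 + J))
4348 - Z(-31, o(1, 1)) = 4348 - √(-2 - 31) = 4348 - √(-33) = 4348 - I*√33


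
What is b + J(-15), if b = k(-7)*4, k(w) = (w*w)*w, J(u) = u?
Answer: -1387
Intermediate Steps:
k(w) = w³ (k(w) = w²*w = w³)
b = -1372 (b = (-7)³*4 = -343*4 = -1372)
b + J(-15) = -1372 - 15 = -1387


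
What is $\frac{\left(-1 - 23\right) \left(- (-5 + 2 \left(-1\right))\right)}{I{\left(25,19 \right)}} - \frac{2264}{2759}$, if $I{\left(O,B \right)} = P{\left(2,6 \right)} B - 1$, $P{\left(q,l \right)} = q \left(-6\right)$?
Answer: $- \frac{54944}{631811} \approx -0.086963$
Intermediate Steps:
$P{\left(q,l \right)} = - 6 q$
$I{\left(O,B \right)} = -1 - 12 B$ ($I{\left(O,B \right)} = \left(-6\right) 2 B - 1 = - 12 B - 1 = -1 - 12 B$)
$\frac{\left(-1 - 23\right) \left(- (-5 + 2 \left(-1\right))\right)}{I{\left(25,19 \right)}} - \frac{2264}{2759} = \frac{\left(-1 - 23\right) \left(- (-5 + 2 \left(-1\right))\right)}{-1 - 228} - \frac{2264}{2759} = \frac{\left(-24\right) \left(- (-5 - 2)\right)}{-1 - 228} - \frac{2264}{2759} = \frac{\left(-24\right) \left(\left(-1\right) \left(-7\right)\right)}{-229} - \frac{2264}{2759} = \left(-24\right) 7 \left(- \frac{1}{229}\right) - \frac{2264}{2759} = \left(-168\right) \left(- \frac{1}{229}\right) - \frac{2264}{2759} = \frac{168}{229} - \frac{2264}{2759} = - \frac{54944}{631811}$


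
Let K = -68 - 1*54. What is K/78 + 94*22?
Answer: 80591/39 ≈ 2066.4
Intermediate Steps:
K = -122 (K = -68 - 54 = -122)
K/78 + 94*22 = -122/78 + 94*22 = -122*1/78 + 2068 = -61/39 + 2068 = 80591/39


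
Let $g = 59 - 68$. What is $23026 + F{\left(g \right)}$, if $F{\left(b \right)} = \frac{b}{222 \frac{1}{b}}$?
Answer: $\frac{1703951}{74} \approx 23026.0$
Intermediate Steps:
$g = -9$ ($g = 59 - 68 = -9$)
$F{\left(b \right)} = \frac{b^{2}}{222}$ ($F{\left(b \right)} = b \frac{b}{222} = \frac{b^{2}}{222}$)
$23026 + F{\left(g \right)} = 23026 + \frac{\left(-9\right)^{2}}{222} = 23026 + \frac{1}{222} \cdot 81 = 23026 + \frac{27}{74} = \frac{1703951}{74}$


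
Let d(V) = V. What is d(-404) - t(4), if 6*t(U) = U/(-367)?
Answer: -444802/1101 ≈ -404.00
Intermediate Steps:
t(U) = -U/2202 (t(U) = (U/(-367))/6 = (U*(-1/367))/6 = (-U/367)/6 = -U/2202)
d(-404) - t(4) = -404 - (-1)*4/2202 = -404 - 1*(-2/1101) = -404 + 2/1101 = -444802/1101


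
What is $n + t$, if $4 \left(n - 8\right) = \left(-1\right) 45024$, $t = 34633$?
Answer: $23385$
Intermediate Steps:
$n = -11248$ ($n = 8 + \frac{\left(-1\right) 45024}{4} = 8 + \frac{1}{4} \left(-45024\right) = 8 - 11256 = -11248$)
$n + t = -11248 + 34633 = 23385$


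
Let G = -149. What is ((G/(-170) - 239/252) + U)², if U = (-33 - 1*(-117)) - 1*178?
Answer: 4060309630441/458816400 ≈ 8849.5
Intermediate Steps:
U = -94 (U = (-33 + 117) - 178 = 84 - 178 = -94)
((G/(-170) - 239/252) + U)² = ((-149/(-170) - 239/252) - 94)² = ((-149*(-1/170) - 239*1/252) - 94)² = ((149/170 - 239/252) - 94)² = (-1541/21420 - 94)² = (-2015021/21420)² = 4060309630441/458816400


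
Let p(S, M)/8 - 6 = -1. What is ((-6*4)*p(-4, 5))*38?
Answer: -36480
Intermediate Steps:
p(S, M) = 40 (p(S, M) = 48 + 8*(-1) = 48 - 8 = 40)
((-6*4)*p(-4, 5))*38 = (-6*4*40)*38 = -24*40*38 = -960*38 = -36480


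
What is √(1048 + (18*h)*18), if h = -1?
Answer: 2*√181 ≈ 26.907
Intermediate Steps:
√(1048 + (18*h)*18) = √(1048 + (18*(-1))*18) = √(1048 - 18*18) = √(1048 - 324) = √724 = 2*√181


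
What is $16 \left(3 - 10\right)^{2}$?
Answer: $784$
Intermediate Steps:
$16 \left(3 - 10\right)^{2} = 16 \left(-7\right)^{2} = 16 \cdot 49 = 784$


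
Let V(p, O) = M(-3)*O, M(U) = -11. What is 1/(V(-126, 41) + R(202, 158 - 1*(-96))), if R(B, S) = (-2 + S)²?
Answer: 1/63053 ≈ 1.5860e-5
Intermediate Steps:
V(p, O) = -11*O
1/(V(-126, 41) + R(202, 158 - 1*(-96))) = 1/(-11*41 + (-2 + (158 - 1*(-96)))²) = 1/(-451 + (-2 + (158 + 96))²) = 1/(-451 + (-2 + 254)²) = 1/(-451 + 252²) = 1/(-451 + 63504) = 1/63053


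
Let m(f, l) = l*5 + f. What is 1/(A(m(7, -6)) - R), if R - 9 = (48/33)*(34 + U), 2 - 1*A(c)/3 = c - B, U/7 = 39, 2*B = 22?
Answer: -11/3823 ≈ -0.0028773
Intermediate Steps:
B = 11 (B = (½)*22 = 11)
m(f, l) = f + 5*l (m(f, l) = 5*l + f = f + 5*l)
U = 273 (U = 7*39 = 273)
A(c) = 39 - 3*c (A(c) = 6 - 3*(c - 1*11) = 6 - 3*(c - 11) = 6 - 3*(-11 + c) = 6 + (33 - 3*c) = 39 - 3*c)
R = 5011/11 (R = 9 + (48/33)*(34 + 273) = 9 + (48*(1/33))*307 = 9 + (16/11)*307 = 9 + 4912/11 = 5011/11 ≈ 455.55)
1/(A(m(7, -6)) - R) = 1/((39 - 3*(7 + 5*(-6))) - 1*5011/11) = 1/((39 - 3*(7 - 30)) - 5011/11) = 1/((39 - 3*(-23)) - 5011/11) = 1/((39 + 69) - 5011/11) = 1/(108 - 5011/11) = 1/(-3823/11) = -11/3823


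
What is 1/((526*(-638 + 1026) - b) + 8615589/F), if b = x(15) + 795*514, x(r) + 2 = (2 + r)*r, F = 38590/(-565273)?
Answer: -38590/4878062879847 ≈ -7.9109e-9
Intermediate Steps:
F = -38590/565273 (F = 38590*(-1/565273) = -38590/565273 ≈ -0.068268)
x(r) = -2 + r*(2 + r) (x(r) = -2 + (2 + r)*r = -2 + r*(2 + r))
b = 408883 (b = (-2 + 15² + 2*15) + 795*514 = (-2 + 225 + 30) + 408630 = 253 + 408630 = 408883)
1/((526*(-638 + 1026) - b) + 8615589/F) = 1/((526*(-638 + 1026) - 1*408883) + 8615589/(-38590/565273)) = 1/((526*388 - 408883) + 8615589*(-565273/38590)) = 1/((204088 - 408883) - 4870159840797/38590) = 1/(-204795 - 4870159840797/38590) = 1/(-4878062879847/38590) = -38590/4878062879847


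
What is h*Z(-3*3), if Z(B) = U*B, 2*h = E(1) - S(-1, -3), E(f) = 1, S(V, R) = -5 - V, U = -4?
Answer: 90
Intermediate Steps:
h = 5/2 (h = (1 - (-5 - 1*(-1)))/2 = (1 - (-5 + 1))/2 = (1 - 1*(-4))/2 = (1 + 4)/2 = (1/2)*5 = 5/2 ≈ 2.5000)
Z(B) = -4*B
h*Z(-3*3) = 5*(-(-12)*3)/2 = 5*(-4*(-9))/2 = (5/2)*36 = 90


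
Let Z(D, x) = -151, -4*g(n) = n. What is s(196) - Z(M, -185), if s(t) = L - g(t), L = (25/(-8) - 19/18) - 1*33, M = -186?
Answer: 11723/72 ≈ 162.82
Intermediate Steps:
g(n) = -n/4
L = -2677/72 (L = (25*(-⅛) - 19*1/18) - 33 = (-25/8 - 19/18) - 33 = -301/72 - 33 = -2677/72 ≈ -37.181)
s(t) = -2677/72 + t/4 (s(t) = -2677/72 - (-1)*t/4 = -2677/72 + t/4)
s(196) - Z(M, -185) = (-2677/72 + (¼)*196) - 1*(-151) = (-2677/72 + 49) + 151 = 851/72 + 151 = 11723/72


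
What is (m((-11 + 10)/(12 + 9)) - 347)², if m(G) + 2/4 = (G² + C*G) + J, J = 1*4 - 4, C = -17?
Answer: 93500796841/777924 ≈ 1.2019e+5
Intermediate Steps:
J = 0 (J = 4 - 4 = 0)
m(G) = -½ + G² - 17*G (m(G) = -½ + ((G² - 17*G) + 0) = -½ + (G² - 17*G) = -½ + G² - 17*G)
(m((-11 + 10)/(12 + 9)) - 347)² = ((-½ + ((-11 + 10)/(12 + 9))² - 17*(-11 + 10)/(12 + 9)) - 347)² = ((-½ + (-1/21)² - (-17)/21) - 347)² = ((-½ + (-1*1/21)² - (-17)/21) - 347)² = ((-½ + (-1/21)² - 17*(-1/21)) - 347)² = ((-½ + 1/441 + 17/21) - 347)² = (275/882 - 347)² = (-305779/882)² = 93500796841/777924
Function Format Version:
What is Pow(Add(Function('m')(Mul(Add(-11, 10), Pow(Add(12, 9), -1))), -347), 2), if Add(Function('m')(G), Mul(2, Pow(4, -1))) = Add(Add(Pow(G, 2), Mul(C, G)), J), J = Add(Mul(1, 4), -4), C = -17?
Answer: Rational(93500796841, 777924) ≈ 1.2019e+5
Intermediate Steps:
J = 0 (J = Add(4, -4) = 0)
Function('m')(G) = Add(Rational(-1, 2), Pow(G, 2), Mul(-17, G)) (Function('m')(G) = Add(Rational(-1, 2), Add(Add(Pow(G, 2), Mul(-17, G)), 0)) = Add(Rational(-1, 2), Add(Pow(G, 2), Mul(-17, G))) = Add(Rational(-1, 2), Pow(G, 2), Mul(-17, G)))
Pow(Add(Function('m')(Mul(Add(-11, 10), Pow(Add(12, 9), -1))), -347), 2) = Pow(Add(Add(Rational(-1, 2), Pow(Mul(Add(-11, 10), Pow(Add(12, 9), -1)), 2), Mul(-17, Mul(Add(-11, 10), Pow(Add(12, 9), -1)))), -347), 2) = Pow(Add(Add(Rational(-1, 2), Pow(Mul(-1, Pow(21, -1)), 2), Mul(-17, Mul(-1, Pow(21, -1)))), -347), 2) = Pow(Add(Add(Rational(-1, 2), Pow(Mul(-1, Rational(1, 21)), 2), Mul(-17, Mul(-1, Rational(1, 21)))), -347), 2) = Pow(Add(Add(Rational(-1, 2), Pow(Rational(-1, 21), 2), Mul(-17, Rational(-1, 21))), -347), 2) = Pow(Add(Add(Rational(-1, 2), Rational(1, 441), Rational(17, 21)), -347), 2) = Pow(Add(Rational(275, 882), -347), 2) = Pow(Rational(-305779, 882), 2) = Rational(93500796841, 777924)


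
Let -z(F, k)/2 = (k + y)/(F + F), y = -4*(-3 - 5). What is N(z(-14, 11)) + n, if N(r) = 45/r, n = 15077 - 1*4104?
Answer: 472469/43 ≈ 10988.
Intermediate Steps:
y = 32 (y = -4*(-8) = 32)
n = 10973 (n = 15077 - 4104 = 10973)
z(F, k) = -(32 + k)/F (z(F, k) = -2*(k + 32)/(F + F) = -2*(32 + k)/(2*F) = -2*(32 + k)*1/(2*F) = -(32 + k)/F)
N(z(-14, 11)) + n = 45/(((-32 - 1*11)/(-14))) + 10973 = 45/((-(-32 - 11)/14)) + 10973 = 45/((-1/14*(-43))) + 10973 = 45/(43/14) + 10973 = 45*(14/43) + 10973 = 630/43 + 10973 = 472469/43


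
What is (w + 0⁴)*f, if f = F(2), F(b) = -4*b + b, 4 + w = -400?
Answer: 2424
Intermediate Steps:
w = -404 (w = -4 - 400 = -404)
F(b) = -3*b
f = -6 (f = -3*2 = -6)
(w + 0⁴)*f = (-404 + 0⁴)*(-6) = (-404 + 0)*(-6) = -404*(-6) = 2424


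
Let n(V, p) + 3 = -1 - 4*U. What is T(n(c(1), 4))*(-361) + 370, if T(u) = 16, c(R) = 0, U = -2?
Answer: -5406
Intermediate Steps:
n(V, p) = 4 (n(V, p) = -3 + (-1 - 4*(-2)) = -3 + (-1 + 8) = -3 + 7 = 4)
T(n(c(1), 4))*(-361) + 370 = 16*(-361) + 370 = -5776 + 370 = -5406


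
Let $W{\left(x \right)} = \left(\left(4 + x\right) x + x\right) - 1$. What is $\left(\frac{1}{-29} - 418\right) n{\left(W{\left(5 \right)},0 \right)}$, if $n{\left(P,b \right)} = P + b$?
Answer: $- \frac{594027}{29} \approx -20484.0$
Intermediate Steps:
$W{\left(x \right)} = -1 + x + x \left(4 + x\right)$ ($W{\left(x \right)} = \left(x \left(4 + x\right) + x\right) - 1 = \left(x + x \left(4 + x\right)\right) - 1 = -1 + x + x \left(4 + x\right)$)
$\left(\frac{1}{-29} - 418\right) n{\left(W{\left(5 \right)},0 \right)} = \left(\frac{1}{-29} - 418\right) \left(\left(-1 + 5^{2} + 5 \cdot 5\right) + 0\right) = \left(- \frac{1}{29} - 418\right) \left(\left(-1 + 25 + 25\right) + 0\right) = - \frac{12123 \left(49 + 0\right)}{29} = \left(- \frac{12123}{29}\right) 49 = - \frac{594027}{29}$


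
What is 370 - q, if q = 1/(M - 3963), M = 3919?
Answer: 16281/44 ≈ 370.02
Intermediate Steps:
q = -1/44 (q = 1/(3919 - 3963) = 1/(-44) = -1/44 ≈ -0.022727)
370 - q = 370 - 1*(-1/44) = 370 + 1/44 = 16281/44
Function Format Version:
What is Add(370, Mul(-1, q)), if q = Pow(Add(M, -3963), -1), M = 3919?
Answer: Rational(16281, 44) ≈ 370.02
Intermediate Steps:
q = Rational(-1, 44) (q = Pow(Add(3919, -3963), -1) = Pow(-44, -1) = Rational(-1, 44) ≈ -0.022727)
Add(370, Mul(-1, q)) = Add(370, Mul(-1, Rational(-1, 44))) = Add(370, Rational(1, 44)) = Rational(16281, 44)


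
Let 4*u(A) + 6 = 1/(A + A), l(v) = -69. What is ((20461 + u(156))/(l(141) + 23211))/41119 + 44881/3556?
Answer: 1903545456746047/150820973529408 ≈ 12.621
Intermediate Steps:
u(A) = -3/2 + 1/(8*A) (u(A) = -3/2 + 1/(4*(A + A)) = -3/2 + 1/(4*((2*A))) = -3/2 + (1/(2*A))/4 = -3/2 + 1/(8*A))
((20461 + u(156))/(l(141) + 23211))/41119 + 44881/3556 = ((20461 + (⅛)*(1 - 12*156)/156)/(-69 + 23211))/41119 + 44881/3556 = ((20461 + (⅛)*(1/156)*(1 - 1872))/23142)*(1/41119) + 44881*(1/3556) = ((20461 + (⅛)*(1/156)*(-1871))*(1/23142))*(1/41119) + 44881/3556 = ((20461 - 1871/1248)*(1/23142))*(1/41119) + 44881/3556 = ((25533457/1248)*(1/23142))*(1/41119) + 44881/3556 = (25533457/28881216)*(1/41119) + 44881/3556 = 25533457/1187566720704 + 44881/3556 = 1903545456746047/150820973529408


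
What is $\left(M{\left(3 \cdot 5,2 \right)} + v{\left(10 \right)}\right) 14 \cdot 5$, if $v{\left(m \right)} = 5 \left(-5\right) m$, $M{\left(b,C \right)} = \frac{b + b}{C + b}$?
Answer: $- \frac{295400}{17} \approx -17376.0$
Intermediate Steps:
$M{\left(b,C \right)} = \frac{2 b}{C + b}$
$v{\left(m \right)} = - 25 m$
$\left(M{\left(3 \cdot 5,2 \right)} + v{\left(10 \right)}\right) 14 \cdot 5 = \left(\frac{2 \cdot 3 \cdot 5}{2 + 3 \cdot 5} - 250\right) 14 \cdot 5 = \left(2 \cdot 15 \frac{1}{2 + 15} - 250\right) 70 = \left(2 \cdot 15 \cdot \frac{1}{17} - 250\right) 70 = \left(\frac{30}{17} - 250\right) 70 = \left(- \frac{4220}{17}\right) 70 = - \frac{295400}{17}$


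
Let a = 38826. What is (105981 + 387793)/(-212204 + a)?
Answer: -246887/86689 ≈ -2.8480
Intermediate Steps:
(105981 + 387793)/(-212204 + a) = (105981 + 387793)/(-212204 + 38826) = 493774/(-173378) = 493774*(-1/173378) = -246887/86689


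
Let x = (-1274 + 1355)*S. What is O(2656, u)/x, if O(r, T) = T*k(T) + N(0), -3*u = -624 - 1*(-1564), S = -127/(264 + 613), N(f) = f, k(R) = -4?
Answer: -3297520/30861 ≈ -106.85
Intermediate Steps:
S = -127/877 ≈ -0.14481
u = -940/3 (u = -(-624 - 1*(-1564))/3 = -(-624 + 1564)/3 = -⅓*940 = -940/3 ≈ -313.33)
O(r, T) = -4*T (O(r, T) = T*(-4) + 0 = -4*T + 0 = -4*T)
x = -10287/877 (x = (-1274 + 1355)*(-127/877) = 81*(-127/877) = -10287/877 ≈ -11.730)
O(2656, u)/x = (-4*(-940/3))/(-10287/877) = (3760/3)*(-877/10287) = -3297520/30861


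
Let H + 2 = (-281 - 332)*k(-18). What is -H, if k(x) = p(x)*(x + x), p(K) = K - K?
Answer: 2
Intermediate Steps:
p(K) = 0
k(x) = 0 (k(x) = 0*(x + x) = 0*(2*x) = 0)
H = -2 (H = -2 + (-281 - 332)*0 = -2 - 613*0 = -2 + 0 = -2)
-H = -1*(-2) = 2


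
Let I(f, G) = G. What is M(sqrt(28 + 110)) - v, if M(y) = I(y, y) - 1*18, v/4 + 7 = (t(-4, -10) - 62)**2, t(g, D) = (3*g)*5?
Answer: -59526 + sqrt(138) ≈ -59514.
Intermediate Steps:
t(g, D) = 15*g
v = 59508 (v = -28 + 4*(15*(-4) - 62)**2 = -28 + 4*(-60 - 62)**2 = -28 + 4*(-122)**2 = -28 + 4*14884 = -28 + 59536 = 59508)
M(y) = -18 + y (M(y) = y - 1*18 = y - 18 = -18 + y)
M(sqrt(28 + 110)) - v = (-18 + sqrt(28 + 110)) - 1*59508 = (-18 + sqrt(138)) - 59508 = -59526 + sqrt(138)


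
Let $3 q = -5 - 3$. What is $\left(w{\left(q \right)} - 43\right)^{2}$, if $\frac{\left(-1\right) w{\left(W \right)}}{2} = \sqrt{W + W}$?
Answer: $\frac{5483}{3} + \frac{688 i \sqrt{3}}{3} \approx 1827.7 + 397.22 i$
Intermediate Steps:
$q = - \frac{8}{3}$ ($q = \frac{-5 - 3}{3} = \frac{1}{3} \left(-8\right) = - \frac{8}{3} \approx -2.6667$)
$w{\left(W \right)} = - 2 \sqrt{2} \sqrt{W}$ ($w{\left(W \right)} = - 2 \sqrt{W + W} = - 2 \sqrt{2 W} = - 2 \sqrt{2} \sqrt{W}$)
$\left(w{\left(q \right)} - 43\right)^{2} = \left(- 2 \sqrt{2} \sqrt{- \frac{8}{3}} - 43\right)^{2} = \left(- 2 \sqrt{2} \frac{2 i \sqrt{6}}{3} - 43\right)^{2} = \left(- \frac{8 i \sqrt{3}}{3} - 43\right)^{2} = \left(-43 - \frac{8 i \sqrt{3}}{3}\right)^{2}$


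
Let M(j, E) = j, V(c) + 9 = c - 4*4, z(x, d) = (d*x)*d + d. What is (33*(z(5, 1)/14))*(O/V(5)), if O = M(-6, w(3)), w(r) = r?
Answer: 297/70 ≈ 4.2429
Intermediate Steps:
z(x, d) = d + x*d**2 (z(x, d) = x*d**2 + d = d + x*d**2)
V(c) = -25 + c (V(c) = -9 + (c - 4*4) = -9 + (c - 16) = -9 + (-16 + c) = -25 + c)
O = -6
(33*(z(5, 1)/14))*(O/V(5)) = (33*((1*(1 + 1*5))/14))*(-6/(-25 + 5)) = (33*((1*(1 + 5))*(1/14)))*(-6/(-20)) = (33*((1*6)*(1/14)))*(-6*(-1/20)) = (33*(6*(1/14)))*(3/10) = (33*(3/7))*(3/10) = (99/7)*(3/10) = 297/70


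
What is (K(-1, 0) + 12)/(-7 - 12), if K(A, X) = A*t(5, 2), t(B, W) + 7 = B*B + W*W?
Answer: 10/19 ≈ 0.52632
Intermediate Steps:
t(B, W) = -7 + B**2 + W**2 (t(B, W) = -7 + (B*B + W*W) = -7 + (B**2 + W**2) = -7 + B**2 + W**2)
K(A, X) = 22*A (K(A, X) = A*(-7 + 5**2 + 2**2) = A*(-7 + 25 + 4) = A*22 = 22*A)
(K(-1, 0) + 12)/(-7 - 12) = (22*(-1) + 12)/(-7 - 12) = (-22 + 12)/(-19) = -1/19*(-10) = 10/19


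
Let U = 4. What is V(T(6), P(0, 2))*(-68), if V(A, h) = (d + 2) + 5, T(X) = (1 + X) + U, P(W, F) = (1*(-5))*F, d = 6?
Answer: -884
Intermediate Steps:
P(W, F) = -5*F
T(X) = 5 + X (T(X) = (1 + X) + 4 = 5 + X)
V(A, h) = 13 (V(A, h) = (6 + 2) + 5 = 8 + 5 = 13)
V(T(6), P(0, 2))*(-68) = 13*(-68) = -884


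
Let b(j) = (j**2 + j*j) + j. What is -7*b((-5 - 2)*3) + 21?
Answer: -6006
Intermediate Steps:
b(j) = j + 2*j**2 (b(j) = (j**2 + j**2) + j = 2*j**2 + j = j + 2*j**2)
-7*b((-5 - 2)*3) + 21 = -7*(-5 - 2)*3*(1 + 2*((-5 - 2)*3)) + 21 = -7*(-7*3)*(1 + 2*(-7*3)) + 21 = -(-147)*(1 + 2*(-21)) + 21 = -(-147)*(1 - 42) + 21 = -(-147)*(-41) + 21 = -7*861 + 21 = -6027 + 21 = -6006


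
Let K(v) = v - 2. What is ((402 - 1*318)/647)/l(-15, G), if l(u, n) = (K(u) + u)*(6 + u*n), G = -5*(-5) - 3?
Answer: 7/559008 ≈ 1.2522e-5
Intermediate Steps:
K(v) = -2 + v
G = 22 (G = 25 - 3 = 22)
l(u, n) = (-2 + 2*u)*(6 + n*u) (l(u, n) = ((-2 + u) + u)*(6 + u*n) = (-2 + 2*u)*(6 + n*u))
((402 - 1*318)/647)/l(-15, G) = ((402 - 1*318)/647)/(-12 + 12*(-15) - 2*22*(-15) + 2*22*(-15)²) = ((402 - 318)*(1/647))/(-12 - 180 + 660 + 2*22*225) = (84*(1/647))/(-12 - 180 + 660 + 9900) = (84/647)/10368 = (84/647)*(1/10368) = 7/559008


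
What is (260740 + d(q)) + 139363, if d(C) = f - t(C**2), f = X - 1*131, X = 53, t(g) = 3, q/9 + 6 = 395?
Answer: 400022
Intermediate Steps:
q = 3501 (q = -54 + 9*395 = -54 + 3555 = 3501)
f = -78 (f = 53 - 1*131 = 53 - 131 = -78)
d(C) = -81 (d(C) = -78 - 1*3 = -78 - 3 = -81)
(260740 + d(q)) + 139363 = (260740 - 81) + 139363 = 260659 + 139363 = 400022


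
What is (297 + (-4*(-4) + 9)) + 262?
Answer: 584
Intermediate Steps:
(297 + (-4*(-4) + 9)) + 262 = (297 + (16 + 9)) + 262 = (297 + 25) + 262 = 322 + 262 = 584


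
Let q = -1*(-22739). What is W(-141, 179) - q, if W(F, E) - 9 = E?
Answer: -22551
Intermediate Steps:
q = 22739
W(F, E) = 9 + E
W(-141, 179) - q = (9 + 179) - 1*22739 = 188 - 22739 = -22551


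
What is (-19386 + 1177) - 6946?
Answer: -25155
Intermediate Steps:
(-19386 + 1177) - 6946 = -18209 - 6946 = -25155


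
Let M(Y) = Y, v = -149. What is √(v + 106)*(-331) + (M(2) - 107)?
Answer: -105 - 331*I*√43 ≈ -105.0 - 2170.5*I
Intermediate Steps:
√(v + 106)*(-331) + (M(2) - 107) = √(-149 + 106)*(-331) + (2 - 107) = √(-43)*(-331) - 105 = (I*√43)*(-331) - 105 = -331*I*√43 - 105 = -105 - 331*I*√43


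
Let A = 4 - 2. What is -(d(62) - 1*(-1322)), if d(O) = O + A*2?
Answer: -1388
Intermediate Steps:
A = 2
d(O) = 4 + O (d(O) = O + 2*2 = O + 4 = 4 + O)
-(d(62) - 1*(-1322)) = -((4 + 62) - 1*(-1322)) = -(66 + 1322) = -1*1388 = -1388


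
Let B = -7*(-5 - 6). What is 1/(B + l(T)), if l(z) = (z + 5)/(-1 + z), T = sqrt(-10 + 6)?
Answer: 8/615 + I/2460 ≈ 0.013008 + 0.0004065*I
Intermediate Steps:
T = 2*I (T = sqrt(-4) = 2*I ≈ 2.0*I)
l(z) = (5 + z)/(-1 + z)
B = 77 (B = -7*(-11) = 77)
1/(B + l(T)) = 1/(77 + (5 + 2*I)/(-1 + 2*I)) = 1/(77 + ((-1 - 2*I)/5)*(5 + 2*I)) = 1/(77 + (-1 - 2*I)*(5 + 2*I)/5)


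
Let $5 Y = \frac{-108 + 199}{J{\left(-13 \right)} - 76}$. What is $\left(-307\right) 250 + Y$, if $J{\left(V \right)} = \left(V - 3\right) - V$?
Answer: $- \frac{30316341}{395} \approx -76750.0$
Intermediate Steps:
$J{\left(V \right)} = -3$ ($J{\left(V \right)} = \left(-3 + V\right) - V = -3$)
$Y = - \frac{91}{395}$ ($Y = \frac{\left(-108 + 199\right) \frac{1}{-3 - 76}}{5} = \frac{91 \frac{1}{-79}}{5} = \frac{91 \left(- \frac{1}{79}\right)}{5} = \frac{1}{5} \left(- \frac{91}{79}\right) = - \frac{91}{395} \approx -0.23038$)
$\left(-307\right) 250 + Y = \left(-307\right) 250 - \frac{91}{395} = -76750 - \frac{91}{395} = - \frac{30316341}{395}$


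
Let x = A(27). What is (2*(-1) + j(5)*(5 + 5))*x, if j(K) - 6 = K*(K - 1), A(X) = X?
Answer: 6966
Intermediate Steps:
j(K) = 6 + K*(-1 + K) (j(K) = 6 + K*(K - 1) = 6 + K*(-1 + K))
x = 27
(2*(-1) + j(5)*(5 + 5))*x = (2*(-1) + (6 + 5**2 - 1*5)*(5 + 5))*27 = (-2 + (6 + 25 - 5)*10)*27 = (-2 + 26*10)*27 = (-2 + 260)*27 = 258*27 = 6966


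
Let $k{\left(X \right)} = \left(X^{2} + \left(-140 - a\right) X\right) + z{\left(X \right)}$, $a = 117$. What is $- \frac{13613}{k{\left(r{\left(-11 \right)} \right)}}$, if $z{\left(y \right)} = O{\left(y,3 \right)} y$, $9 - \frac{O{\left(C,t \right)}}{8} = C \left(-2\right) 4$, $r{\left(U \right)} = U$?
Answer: $- \frac{13613}{9900} \approx -1.375$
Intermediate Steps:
$O{\left(C,t \right)} = 72 + 64 C$ ($O{\left(C,t \right)} = 72 - 8 C \left(-2\right) 4 = 72 - 8 - 2 C 4 = 72 - 8 \left(- 8 C\right) = 72 + 64 C$)
$z{\left(y \right)} = y \left(72 + 64 y\right)$ ($z{\left(y \right)} = \left(72 + 64 y\right) y = y \left(72 + 64 y\right)$)
$k{\left(X \right)} = X^{2} - 257 X + 8 X \left(9 + 8 X\right)$ ($k{\left(X \right)} = \left(X^{2} + \left(-140 - 117\right) X\right) + 8 X \left(9 + 8 X\right) = \left(X^{2} - 257 X\right) + 8 X \left(9 + 8 X\right) = X^{2} - 257 X + 8 X \left(9 + 8 X\right)$)
$- \frac{13613}{k{\left(r{\left(-11 \right)} \right)}} = - \frac{13613}{5 \left(-11\right) \left(-37 + 13 \left(-11\right)\right)} = - \frac{13613}{5 \left(-11\right) \left(-37 - 143\right)} = - \frac{13613}{5 \left(-11\right) \left(-180\right)} = - \frac{13613}{9900}$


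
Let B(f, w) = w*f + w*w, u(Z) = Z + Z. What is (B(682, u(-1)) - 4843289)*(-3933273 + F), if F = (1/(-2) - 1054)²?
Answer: 54672886185939/4 ≈ 1.3668e+13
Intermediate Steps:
u(Z) = 2*Z
B(f, w) = w² + f*w (B(f, w) = f*w + w² = w² + f*w)
F = 4447881/4 (F = (-½ - 1054)² = (-2109/2)² = 4447881/4 ≈ 1.1120e+6)
(B(682, u(-1)) - 4843289)*(-3933273 + F) = ((2*(-1))*(682 + 2*(-1)) - 4843289)*(-3933273 + 4447881/4) = (-2*(682 - 2) - 4843289)*(-11285211/4) = (-2*680 - 4843289)*(-11285211/4) = (-1360 - 4843289)*(-11285211/4) = -4844649*(-11285211/4) = 54672886185939/4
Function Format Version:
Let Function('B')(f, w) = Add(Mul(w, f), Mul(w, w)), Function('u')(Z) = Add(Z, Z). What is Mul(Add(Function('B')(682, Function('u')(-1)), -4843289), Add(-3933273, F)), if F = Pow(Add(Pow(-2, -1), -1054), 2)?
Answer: Rational(54672886185939, 4) ≈ 1.3668e+13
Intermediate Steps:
Function('u')(Z) = Mul(2, Z)
Function('B')(f, w) = Add(Pow(w, 2), Mul(f, w)) (Function('B')(f, w) = Add(Mul(f, w), Pow(w, 2)) = Add(Pow(w, 2), Mul(f, w)))
F = Rational(4447881, 4) (F = Pow(Add(Rational(-1, 2), -1054), 2) = Pow(Rational(-2109, 2), 2) = Rational(4447881, 4) ≈ 1.1120e+6)
Mul(Add(Function('B')(682, Function('u')(-1)), -4843289), Add(-3933273, F)) = Mul(Add(Mul(Mul(2, -1), Add(682, Mul(2, -1))), -4843289), Add(-3933273, Rational(4447881, 4))) = Mul(Add(Mul(-2, Add(682, -2)), -4843289), Rational(-11285211, 4)) = Mul(Add(Mul(-2, 680), -4843289), Rational(-11285211, 4)) = Mul(Add(-1360, -4843289), Rational(-11285211, 4)) = Mul(-4844649, Rational(-11285211, 4)) = Rational(54672886185939, 4)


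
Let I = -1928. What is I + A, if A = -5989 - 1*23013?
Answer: -30930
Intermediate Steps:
A = -29002 (A = -5989 - 23013 = -29002)
I + A = -1928 - 29002 = -30930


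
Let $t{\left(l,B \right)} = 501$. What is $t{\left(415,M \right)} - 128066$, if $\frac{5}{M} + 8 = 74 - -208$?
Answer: $-127565$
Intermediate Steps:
$M = \frac{5}{274}$ ($M = \frac{5}{-8 + \left(74 - -208\right)} = \frac{5}{-8 + \left(74 + 208\right)} = \frac{5}{-8 + 282} = \frac{5}{274} \approx 0.018248$)
$t{\left(415,M \right)} - 128066 = 501 - 128066 = -127565$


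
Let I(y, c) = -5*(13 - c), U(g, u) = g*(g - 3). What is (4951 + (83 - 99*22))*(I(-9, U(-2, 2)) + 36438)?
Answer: 104024088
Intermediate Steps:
U(g, u) = g*(-3 + g)
I(y, c) = -65 + 5*c
(4951 + (83 - 99*22))*(I(-9, U(-2, 2)) + 36438) = (4951 + (83 - 99*22))*((-65 + 5*(-2*(-3 - 2))) + 36438) = (4951 + (83 - 2178))*((-65 + 5*(-2*(-5))) + 36438) = (4951 - 2095)*((-65 + 5*10) + 36438) = 2856*((-65 + 50) + 36438) = 2856*(-15 + 36438) = 2856*36423 = 104024088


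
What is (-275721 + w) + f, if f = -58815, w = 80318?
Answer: -254218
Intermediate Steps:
(-275721 + w) + f = (-275721 + 80318) - 58815 = -195403 - 58815 = -254218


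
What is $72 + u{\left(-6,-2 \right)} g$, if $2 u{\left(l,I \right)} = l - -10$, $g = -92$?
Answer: $-112$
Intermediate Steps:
$u{\left(l,I \right)} = 5 + \frac{l}{2}$ ($u{\left(l,I \right)} = \frac{l - -10}{2} = \frac{l + 10}{2} = \frac{10 + l}{2} = 5 + \frac{l}{2}$)
$72 + u{\left(-6,-2 \right)} g = 72 + \left(5 + \frac{1}{2} \left(-6\right)\right) \left(-92\right) = 72 + \left(5 - 3\right) \left(-92\right) = 72 + 2 \left(-92\right) = 72 - 184 = -112$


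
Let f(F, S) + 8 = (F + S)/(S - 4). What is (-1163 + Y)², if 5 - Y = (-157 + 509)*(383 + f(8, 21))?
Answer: 5170593923236/289 ≈ 1.7891e+10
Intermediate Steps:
f(F, S) = -8 + (F + S)/(-4 + S) (f(F, S) = -8 + (F + S)/(S - 4) = -8 + (F + S)/(-4 + S))
Y = -2254123/17 (Y = 5 - (-157 + 509)*(383 + (32 + 8 - 7*21)/(-4 + 21)) = 5 - 352*(383 + (32 + 8 - 147)/17) = 5 - 352*(383 + (1/17)*(-107)) = 5 - 352*(383 - 107/17) = 5 - 352*6404/17 = 5 - 1*2254208/17 = 5 - 2254208/17 = -2254123/17 ≈ -1.3260e+5)
(-1163 + Y)² = (-1163 - 2254123/17)² = (-2273894/17)² = 5170593923236/289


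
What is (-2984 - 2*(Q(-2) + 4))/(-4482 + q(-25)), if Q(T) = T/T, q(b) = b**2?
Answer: 2994/3857 ≈ 0.77625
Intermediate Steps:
Q(T) = 1
(-2984 - 2*(Q(-2) + 4))/(-4482 + q(-25)) = (-2984 - 2*(1 + 4))/(-4482 + (-25)**2) = (-2984 - 2*5)/(-4482 + 625) = (-2984 - 10)/(-3857) = -2994*(-1/3857) = 2994/3857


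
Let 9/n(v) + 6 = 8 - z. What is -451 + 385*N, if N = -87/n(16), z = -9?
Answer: -124168/3 ≈ -41389.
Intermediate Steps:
n(v) = 9/11 (n(v) = 9/(-6 + (8 - 1*(-9))) = 9/(-6 + (8 + 9)) = 9/(-6 + 17) = 9/11)
N = -319/3 (N = -87/9/11 = -87*11/9 = -319/3 ≈ -106.33)
-451 + 385*N = -451 + 385*(-319/3) = -451 - 122815/3 = -124168/3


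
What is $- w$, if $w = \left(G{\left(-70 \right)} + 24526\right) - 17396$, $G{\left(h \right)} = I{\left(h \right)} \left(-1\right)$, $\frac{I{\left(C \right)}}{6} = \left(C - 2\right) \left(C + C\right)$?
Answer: $53350$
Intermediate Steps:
$I{\left(C \right)} = 12 C \left(-2 + C\right)$ ($I{\left(C \right)} = 6 \left(C - 2\right) \left(C + C\right) = 6 \left(-2 + C\right) 2 C = 6 \cdot 2 C \left(-2 + C\right) = 12 C \left(-2 + C\right)$)
$G{\left(h \right)} = - 12 h \left(-2 + h\right)$ ($G{\left(h \right)} = 12 h \left(-2 + h\right) \left(-1\right) = - 12 h \left(-2 + h\right)$)
$w = -53350$ ($w = \left(12 \left(-70\right) \left(2 - -70\right) + 24526\right) - 17396 = \left(12 \left(-70\right) \left(2 + 70\right) + 24526\right) - 17396 = \left(12 \left(-70\right) 72 + 24526\right) - 17396 = \left(-60480 + 24526\right) - 17396 = -35954 - 17396 = -53350$)
$- w = \left(-1\right) \left(-53350\right) = 53350$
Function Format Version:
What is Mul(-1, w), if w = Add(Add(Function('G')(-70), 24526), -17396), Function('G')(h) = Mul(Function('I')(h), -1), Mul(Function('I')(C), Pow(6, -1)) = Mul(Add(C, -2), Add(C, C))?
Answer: 53350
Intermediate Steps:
Function('I')(C) = Mul(12, C, Add(-2, C)) (Function('I')(C) = Mul(6, Mul(Add(C, -2), Add(C, C))) = Mul(6, Mul(Add(-2, C), Mul(2, C))) = Mul(6, Mul(2, C, Add(-2, C))) = Mul(12, C, Add(-2, C)))
Function('G')(h) = Mul(-12, h, Add(-2, h)) (Function('G')(h) = Mul(Mul(12, h, Add(-2, h)), -1) = Mul(-12, h, Add(-2, h)))
w = -53350 (w = Add(Add(Mul(12, -70, Add(2, Mul(-1, -70))), 24526), -17396) = Add(Add(Mul(12, -70, Add(2, 70)), 24526), -17396) = Add(Add(Mul(12, -70, 72), 24526), -17396) = Add(Add(-60480, 24526), -17396) = Add(-35954, -17396) = -53350)
Mul(-1, w) = Mul(-1, -53350) = 53350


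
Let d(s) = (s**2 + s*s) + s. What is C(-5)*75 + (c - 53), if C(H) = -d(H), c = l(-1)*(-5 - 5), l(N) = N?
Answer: -3418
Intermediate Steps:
d(s) = s + 2*s**2 (d(s) = (s**2 + s**2) + s = 2*s**2 + s = s + 2*s**2)
c = 10 (c = -(-5 - 5) = -1*(-10) = 10)
C(H) = -H*(1 + 2*H)
C(-5)*75 + (c - 53) = -1*(-5)*(1 + 2*(-5))*75 + (10 - 53) = -1*(-5)*(1 - 10)*75 - 43 = -1*(-5)*(-9)*75 - 43 = -45*75 - 43 = -3375 - 43 = -3418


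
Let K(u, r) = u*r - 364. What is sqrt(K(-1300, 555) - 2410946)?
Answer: 3*I*sqrt(348090) ≈ 1770.0*I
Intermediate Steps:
K(u, r) = -364 + r*u (K(u, r) = r*u - 364 = -364 + r*u)
sqrt(K(-1300, 555) - 2410946) = sqrt((-364 + 555*(-1300)) - 2410946) = sqrt((-364 - 721500) - 2410946) = sqrt(-721864 - 2410946) = sqrt(-3132810) = 3*I*sqrt(348090)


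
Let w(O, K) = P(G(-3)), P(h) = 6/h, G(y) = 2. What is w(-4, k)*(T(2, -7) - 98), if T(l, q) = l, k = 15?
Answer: -288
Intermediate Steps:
w(O, K) = 3 (w(O, K) = 6/2 = 6*(1/2) = 3)
w(-4, k)*(T(2, -7) - 98) = 3*(2 - 98) = 3*(-96) = -288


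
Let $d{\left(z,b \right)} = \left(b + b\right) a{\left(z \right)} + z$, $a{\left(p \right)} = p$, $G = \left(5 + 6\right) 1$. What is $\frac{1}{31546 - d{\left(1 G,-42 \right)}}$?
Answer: $\frac{1}{32459} \approx 3.0808 \cdot 10^{-5}$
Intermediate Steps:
$G = 11$ ($G = 11 \cdot 1 = 11$)
$d{\left(z,b \right)} = z + 2 b z$ ($d{\left(z,b \right)} = \left(b + b\right) z + z = 2 b z + z = z + 2 b z$)
$\frac{1}{31546 - d{\left(1 G,-42 \right)}} = \frac{1}{31546 - 1 \cdot 11 \left(1 + 2 \left(-42\right)\right)} = \frac{1}{31546 - 11 \left(1 - 84\right)} = \frac{1}{31546 - 11 \left(-83\right)} = \frac{1}{31546 - -913} = \frac{1}{31546 + 913} = \frac{1}{32459}$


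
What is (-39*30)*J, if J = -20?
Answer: 23400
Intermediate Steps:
(-39*30)*J = -39*30*(-20) = -1170*(-20) = 23400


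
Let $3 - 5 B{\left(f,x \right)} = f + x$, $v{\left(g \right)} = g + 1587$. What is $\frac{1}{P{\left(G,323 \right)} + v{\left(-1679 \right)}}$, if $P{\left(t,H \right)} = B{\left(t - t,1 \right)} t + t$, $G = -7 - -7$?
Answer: $- \frac{1}{92} \approx -0.01087$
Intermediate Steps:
$v{\left(g \right)} = 1587 + g$
$B{\left(f,x \right)} = \frac{3}{5} - \frac{f}{5} - \frac{x}{5}$ ($B{\left(f,x \right)} = \frac{3}{5} - \frac{f + x}{5} = \frac{3}{5} - \left(\frac{f}{5} + \frac{x}{5}\right) = \frac{3}{5} - \frac{f}{5} - \frac{x}{5}$)
$G = 0$ ($G = -7 + 7 = 0$)
$P{\left(t,H \right)} = \frac{7 t}{5}$ ($P{\left(t,H \right)} = \left(\frac{3}{5} - \frac{t - t}{5} - \frac{1}{5}\right) t + t = \left(\frac{3}{5} - 0 - \frac{1}{5}\right) t + t = \left(\frac{3}{5} + 0 - \frac{1}{5}\right) t + t = \frac{2 t}{5} + t = \frac{7 t}{5}$)
$\frac{1}{P{\left(G,323 \right)} + v{\left(-1679 \right)}} = \frac{1}{\frac{7}{5} \cdot 0 + \left(1587 - 1679\right)} = \frac{1}{0 - 92} = \frac{1}{-92} = - \frac{1}{92}$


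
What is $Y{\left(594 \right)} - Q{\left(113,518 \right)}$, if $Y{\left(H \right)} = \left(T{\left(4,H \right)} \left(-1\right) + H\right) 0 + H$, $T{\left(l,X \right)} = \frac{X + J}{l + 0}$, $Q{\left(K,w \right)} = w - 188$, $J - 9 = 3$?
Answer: $264$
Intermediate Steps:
$J = 12$ ($J = 9 + 3 = 12$)
$Q{\left(K,w \right)} = -188 + w$
$T{\left(l,X \right)} = \frac{12 + X}{l}$ ($T{\left(l,X \right)} = \frac{X + 12}{l + 0} = \frac{12 + X}{l}$)
$Y{\left(H \right)} = H$ ($Y{\left(H \right)} = \left(\frac{12 + H}{4} \left(-1\right) + H\right) 0 + H = \left(\left(3 + \frac{H}{4}\right) \left(-1\right) + H\right) 0 + H = \left(\left(-3 - \frac{H}{4}\right) + H\right) 0 + H = \left(-3 + \frac{3 H}{4}\right) 0 + H = 0 + H = H$)
$Y{\left(594 \right)} - Q{\left(113,518 \right)} = 594 - \left(-188 + 518\right) = 594 - 330 = 264$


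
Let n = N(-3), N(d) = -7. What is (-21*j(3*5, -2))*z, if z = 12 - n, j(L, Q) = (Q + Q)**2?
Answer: -6384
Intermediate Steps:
n = -7
j(L, Q) = 4*Q**2 (j(L, Q) = (2*Q)**2 = 4*Q**2)
z = 19 (z = 12 - 1*(-7) = 12 + 7 = 19)
(-21*j(3*5, -2))*z = -84*(-2)**2*19 = -84*4*19 = -21*16*19 = -336*19 = -6384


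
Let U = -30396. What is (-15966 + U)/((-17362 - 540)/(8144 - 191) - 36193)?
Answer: 368716986/287860831 ≈ 1.2809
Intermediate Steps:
(-15966 + U)/((-17362 - 540)/(8144 - 191) - 36193) = (-15966 - 30396)/((-17362 - 540)/(8144 - 191) - 36193) = -46362/(-17902/7953 - 36193) = -46362/(-287860831/7953) = -46362*(-7953/287860831) = 368716986/287860831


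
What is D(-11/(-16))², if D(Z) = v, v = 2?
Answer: 4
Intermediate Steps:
D(Z) = 2
D(-11/(-16))² = 2² = 4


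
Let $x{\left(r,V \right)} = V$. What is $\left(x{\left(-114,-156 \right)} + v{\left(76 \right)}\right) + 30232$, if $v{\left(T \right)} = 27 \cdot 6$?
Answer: $30238$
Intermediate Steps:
$v{\left(T \right)} = 162$
$\left(x{\left(-114,-156 \right)} + v{\left(76 \right)}\right) + 30232 = \left(-156 + 162\right) + 30232 = 6 + 30232 = 30238$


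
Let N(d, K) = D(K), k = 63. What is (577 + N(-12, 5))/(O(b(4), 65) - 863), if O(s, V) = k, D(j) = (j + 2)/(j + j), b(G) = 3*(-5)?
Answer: -5777/8000 ≈ -0.72213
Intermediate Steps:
b(G) = -15
D(j) = (2 + j)/(2*j) (D(j) = (2 + j)/((2*j)) = (2 + j)*(1/(2*j)) = (2 + j)/(2*j))
N(d, K) = (2 + K)/(2*K)
O(s, V) = 63
(577 + N(-12, 5))/(O(b(4), 65) - 863) = (577 + (½)*(2 + 5)/5)/(63 - 863) = (577 + (½)*(⅕)*7)/(-800) = (577 + 7/10)*(-1/800) = (5777/10)*(-1/800) = -5777/8000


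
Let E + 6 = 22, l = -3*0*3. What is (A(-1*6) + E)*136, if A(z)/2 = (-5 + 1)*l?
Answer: 2176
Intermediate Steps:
l = 0 (l = 0*3 = 0)
E = 16 (E = -6 + 22 = 16)
A(z) = 0 (A(z) = 2*((-5 + 1)*0) = 2*(-4*0) = 2*0 = 0)
(A(-1*6) + E)*136 = (0 + 16)*136 = 16*136 = 2176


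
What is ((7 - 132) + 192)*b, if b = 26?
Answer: 1742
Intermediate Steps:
((7 - 132) + 192)*b = ((7 - 132) + 192)*26 = (-125 + 192)*26 = 67*26 = 1742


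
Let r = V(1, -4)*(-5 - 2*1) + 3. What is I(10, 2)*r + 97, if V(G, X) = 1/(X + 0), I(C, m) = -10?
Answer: 99/2 ≈ 49.500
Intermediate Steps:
V(G, X) = 1/X
r = 19/4 (r = (-5 - 2*1)/(-4) + 3 = -(-5 - 2)/4 + 3 = -¼*(-7) + 3 = 7/4 + 3 = 19/4 ≈ 4.7500)
I(10, 2)*r + 97 = -10*19/4 + 97 = -95/2 + 97 = 99/2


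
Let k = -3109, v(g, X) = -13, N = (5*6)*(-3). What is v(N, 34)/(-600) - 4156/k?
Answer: 2534017/1865400 ≈ 1.3584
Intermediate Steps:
N = -90 (N = 30*(-3) = -90)
v(N, 34)/(-600) - 4156/k = -13/(-600) - 4156/(-3109) = -13*(-1/600) - 4156*(-1/3109) = 13/600 + 4156/3109 = 2534017/1865400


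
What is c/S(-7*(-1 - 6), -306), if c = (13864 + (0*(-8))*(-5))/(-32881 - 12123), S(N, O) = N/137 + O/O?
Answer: -237421/1046343 ≈ -0.22691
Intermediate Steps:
S(N, O) = 1 + N/137 (S(N, O) = N*(1/137) + 1 = N/137 + 1 = 1 + N/137)
c = -3466/11251 (c = (13864 + 0*(-5))/(-45004) = (13864 + 0)*(-1/45004) = 13864*(-1/45004) = -3466/11251 ≈ -0.30806)
c/S(-7*(-1 - 6), -306) = -3466/(11251*(1 + (-7*(-1 - 6))/137)) = -3466/(11251*(1 + (-7*(-7))/137)) = -3466/(11251*(1 + (1/137)*49)) = -3466/(11251*(1 + 49/137)) = -3466/(11251*186/137) = -3466/11251*137/186 = -237421/1046343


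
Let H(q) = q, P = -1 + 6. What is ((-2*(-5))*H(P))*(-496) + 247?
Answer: -24553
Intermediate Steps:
P = 5
((-2*(-5))*H(P))*(-496) + 247 = (-2*(-5)*5)*(-496) + 247 = (10*5)*(-496) + 247 = 50*(-496) + 247 = -24800 + 247 = -24553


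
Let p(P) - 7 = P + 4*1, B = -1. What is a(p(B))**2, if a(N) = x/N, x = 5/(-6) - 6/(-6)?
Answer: 1/3600 ≈ 0.00027778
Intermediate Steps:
x = 1/6 (x = 5*(-1/6) - 6*(-1/6) = -5/6 + 1 = 1/6 ≈ 0.16667)
p(P) = 11 + P (p(P) = 7 + (P + 4*1) = 7 + (P + 4) = 7 + (4 + P) = 11 + P)
a(N) = 1/(6*N)
a(p(B))**2 = (1/(6*(11 - 1)))**2 = ((1/6)/10)**2 = ((1/6)*(1/10))**2 = (1/60)**2 = 1/3600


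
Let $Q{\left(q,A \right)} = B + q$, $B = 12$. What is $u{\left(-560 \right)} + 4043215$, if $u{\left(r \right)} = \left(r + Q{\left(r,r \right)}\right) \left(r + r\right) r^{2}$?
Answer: $389169099215$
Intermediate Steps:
$Q{\left(q,A \right)} = 12 + q$
$u{\left(r \right)} = 2 r^{3} \left(12 + 2 r\right)$ ($u{\left(r \right)} = \left(r + \left(12 + r\right)\right) \left(r + r\right) r^{2} = \left(12 + 2 r\right) 2 r r^{2} = 2 r \left(12 + 2 r\right) r^{2} = 2 r^{3} \left(12 + 2 r\right)$)
$u{\left(-560 \right)} + 4043215 = 4 \left(-560\right)^{3} \left(6 - 560\right) + 4043215 = 4 \left(-175616000\right) \left(-554\right) + 4043215 = 389165056000 + 4043215 = 389169099215$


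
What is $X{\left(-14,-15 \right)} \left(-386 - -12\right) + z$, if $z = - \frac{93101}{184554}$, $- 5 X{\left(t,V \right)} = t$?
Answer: $- \frac{966790249}{922770} \approx -1047.7$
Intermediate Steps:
$X{\left(t,V \right)} = - \frac{t}{5}$
$z = - \frac{93101}{184554}$ ($z = \left(-93101\right) \frac{1}{184554} = - \frac{93101}{184554} \approx -0.50447$)
$X{\left(-14,-15 \right)} \left(-386 - -12\right) + z = \left(- \frac{1}{5}\right) \left(-14\right) \left(-386 - -12\right) - \frac{93101}{184554} = \frac{14 \left(-386 + 12\right)}{5} - \frac{93101}{184554} = \frac{14}{5} \left(-374\right) - \frac{93101}{184554} = - \frac{5236}{5} - \frac{93101}{184554} = - \frac{966790249}{922770}$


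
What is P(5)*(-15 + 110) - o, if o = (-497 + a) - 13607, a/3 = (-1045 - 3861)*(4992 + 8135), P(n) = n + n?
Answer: 193218240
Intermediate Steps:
P(n) = 2*n
a = -193203186 (a = 3*((-1045 - 3861)*(4992 + 8135)) = 3*(-4906*13127) = 3*(-64401062) = -193203186)
o = -193217290 (o = (-497 - 193203186) - 13607 = -193203683 - 13607 = -193217290)
P(5)*(-15 + 110) - o = (2*5)*(-15 + 110) - 1*(-193217290) = 10*95 + 193217290 = 950 + 193217290 = 193218240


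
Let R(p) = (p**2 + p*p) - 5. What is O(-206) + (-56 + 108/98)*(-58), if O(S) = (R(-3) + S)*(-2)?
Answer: 174934/49 ≈ 3570.1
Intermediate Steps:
R(p) = -5 + 2*p**2 (R(p) = (p**2 + p**2) - 5 = 2*p**2 - 5 = -5 + 2*p**2)
O(S) = -26 - 2*S (O(S) = ((-5 + 2*(-3)**2) + S)*(-2) = ((-5 + 2*9) + S)*(-2) = ((-5 + 18) + S)*(-2) = (13 + S)*(-2) = -26 - 2*S)
O(-206) + (-56 + 108/98)*(-58) = (-26 - 2*(-206)) + (-56 + 108/98)*(-58) = (-26 + 412) + (-56 + 108*(1/98))*(-58) = 386 + (-56 + 54/49)*(-58) = 386 - 2690/49*(-58) = 386 + 156020/49 = 174934/49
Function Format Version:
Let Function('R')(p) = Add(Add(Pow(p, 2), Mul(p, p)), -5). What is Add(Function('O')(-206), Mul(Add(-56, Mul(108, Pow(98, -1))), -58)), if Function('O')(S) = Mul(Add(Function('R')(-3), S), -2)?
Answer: Rational(174934, 49) ≈ 3570.1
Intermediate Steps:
Function('R')(p) = Add(-5, Mul(2, Pow(p, 2))) (Function('R')(p) = Add(Add(Pow(p, 2), Pow(p, 2)), -5) = Add(Mul(2, Pow(p, 2)), -5) = Add(-5, Mul(2, Pow(p, 2))))
Function('O')(S) = Add(-26, Mul(-2, S)) (Function('O')(S) = Mul(Add(Add(-5, Mul(2, Pow(-3, 2))), S), -2) = Mul(Add(Add(-5, Mul(2, 9)), S), -2) = Mul(Add(Add(-5, 18), S), -2) = Mul(Add(13, S), -2) = Add(-26, Mul(-2, S)))
Add(Function('O')(-206), Mul(Add(-56, Mul(108, Pow(98, -1))), -58)) = Add(Add(-26, Mul(-2, -206)), Mul(Add(-56, Mul(108, Pow(98, -1))), -58)) = Add(Add(-26, 412), Mul(Add(-56, Mul(108, Rational(1, 98))), -58)) = Add(386, Mul(Add(-56, Rational(54, 49)), -58)) = Add(386, Mul(Rational(-2690, 49), -58)) = Add(386, Rational(156020, 49)) = Rational(174934, 49)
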